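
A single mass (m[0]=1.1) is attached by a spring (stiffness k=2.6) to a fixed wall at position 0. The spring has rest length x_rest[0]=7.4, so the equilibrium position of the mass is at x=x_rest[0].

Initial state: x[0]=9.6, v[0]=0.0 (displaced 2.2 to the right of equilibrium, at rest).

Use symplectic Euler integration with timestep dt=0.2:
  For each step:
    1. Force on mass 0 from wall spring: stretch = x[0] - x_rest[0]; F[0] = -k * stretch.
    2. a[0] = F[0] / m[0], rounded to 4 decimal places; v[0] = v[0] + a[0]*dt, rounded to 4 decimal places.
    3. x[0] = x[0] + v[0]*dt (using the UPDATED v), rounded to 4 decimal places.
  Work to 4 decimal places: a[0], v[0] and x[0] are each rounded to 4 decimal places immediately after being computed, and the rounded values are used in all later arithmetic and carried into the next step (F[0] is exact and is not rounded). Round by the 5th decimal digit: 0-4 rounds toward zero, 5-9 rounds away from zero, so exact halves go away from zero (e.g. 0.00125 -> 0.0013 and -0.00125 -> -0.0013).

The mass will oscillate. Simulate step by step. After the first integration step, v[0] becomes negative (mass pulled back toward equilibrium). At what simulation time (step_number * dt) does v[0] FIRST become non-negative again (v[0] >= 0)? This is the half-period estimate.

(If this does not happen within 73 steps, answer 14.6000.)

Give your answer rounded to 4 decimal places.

Answer: 2.2000

Derivation:
Step 0: x=[9.6000] v=[0.0000]
Step 1: x=[9.3920] v=[-1.0400]
Step 2: x=[8.9957] v=[-1.9817]
Step 3: x=[8.4485] v=[-2.7360]
Step 4: x=[7.8022] v=[-3.2317]
Step 5: x=[7.1178] v=[-3.4218]
Step 6: x=[6.4601] v=[-3.2884]
Step 7: x=[5.8913] v=[-2.8441]
Step 8: x=[5.4651] v=[-2.1309]
Step 9: x=[5.2219] v=[-1.2162]
Step 10: x=[5.1846] v=[-0.1866]
Step 11: x=[5.3567] v=[0.8607]
First v>=0 after going negative at step 11, time=2.2000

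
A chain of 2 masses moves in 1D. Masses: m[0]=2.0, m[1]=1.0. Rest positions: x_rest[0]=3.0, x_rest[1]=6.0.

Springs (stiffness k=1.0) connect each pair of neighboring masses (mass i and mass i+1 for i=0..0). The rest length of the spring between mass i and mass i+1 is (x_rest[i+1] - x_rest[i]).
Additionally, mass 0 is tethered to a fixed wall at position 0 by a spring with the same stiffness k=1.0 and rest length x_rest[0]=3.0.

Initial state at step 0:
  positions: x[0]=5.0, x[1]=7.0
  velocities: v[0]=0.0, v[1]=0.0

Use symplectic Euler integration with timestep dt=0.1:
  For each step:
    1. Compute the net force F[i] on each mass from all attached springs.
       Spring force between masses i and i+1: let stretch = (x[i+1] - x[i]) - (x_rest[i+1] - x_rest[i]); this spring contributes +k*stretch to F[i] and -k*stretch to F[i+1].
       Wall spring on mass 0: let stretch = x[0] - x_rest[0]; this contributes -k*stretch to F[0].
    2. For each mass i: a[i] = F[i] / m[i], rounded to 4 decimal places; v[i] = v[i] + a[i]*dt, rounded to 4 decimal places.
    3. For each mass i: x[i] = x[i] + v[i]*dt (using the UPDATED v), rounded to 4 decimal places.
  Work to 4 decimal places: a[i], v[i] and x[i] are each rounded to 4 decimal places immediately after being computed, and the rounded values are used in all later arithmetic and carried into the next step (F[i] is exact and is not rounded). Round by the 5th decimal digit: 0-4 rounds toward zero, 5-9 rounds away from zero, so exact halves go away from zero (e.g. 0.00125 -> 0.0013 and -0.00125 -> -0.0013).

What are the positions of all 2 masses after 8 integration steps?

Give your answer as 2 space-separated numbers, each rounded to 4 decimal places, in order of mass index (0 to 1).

Answer: 4.5005 7.3096

Derivation:
Step 0: x=[5.0000 7.0000] v=[0.0000 0.0000]
Step 1: x=[4.9850 7.0100] v=[-0.1500 0.1000]
Step 2: x=[4.9552 7.0298] v=[-0.2980 0.1975]
Step 3: x=[4.9110 7.0588] v=[-0.4420 0.2900]
Step 4: x=[4.8530 7.0963] v=[-0.5802 0.3752]
Step 5: x=[4.7819 7.1414] v=[-0.7107 0.4509]
Step 6: x=[4.6987 7.1929] v=[-0.8318 0.5150]
Step 7: x=[4.6045 7.2495] v=[-0.9420 0.5656]
Step 8: x=[4.5005 7.3096] v=[-1.0400 0.6011]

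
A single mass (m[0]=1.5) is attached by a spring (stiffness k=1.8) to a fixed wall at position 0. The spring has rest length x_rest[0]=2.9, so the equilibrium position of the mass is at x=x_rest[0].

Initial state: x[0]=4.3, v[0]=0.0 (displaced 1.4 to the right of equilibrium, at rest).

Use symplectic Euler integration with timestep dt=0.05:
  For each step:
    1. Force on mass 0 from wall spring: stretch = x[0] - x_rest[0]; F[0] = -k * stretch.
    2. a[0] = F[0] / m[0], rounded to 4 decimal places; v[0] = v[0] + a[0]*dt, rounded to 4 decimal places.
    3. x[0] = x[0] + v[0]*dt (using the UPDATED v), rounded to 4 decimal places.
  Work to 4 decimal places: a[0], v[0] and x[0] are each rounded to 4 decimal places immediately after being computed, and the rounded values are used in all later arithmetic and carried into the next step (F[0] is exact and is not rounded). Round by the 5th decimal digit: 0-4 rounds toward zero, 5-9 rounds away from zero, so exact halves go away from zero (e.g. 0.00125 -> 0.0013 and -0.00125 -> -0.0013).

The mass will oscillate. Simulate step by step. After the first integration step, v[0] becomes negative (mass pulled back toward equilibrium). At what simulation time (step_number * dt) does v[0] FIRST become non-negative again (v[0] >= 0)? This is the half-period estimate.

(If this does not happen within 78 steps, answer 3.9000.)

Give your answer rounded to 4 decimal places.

Answer: 2.9000

Derivation:
Step 0: x=[4.3000] v=[0.0000]
Step 1: x=[4.2958] v=[-0.0840]
Step 2: x=[4.2874] v=[-0.1678]
Step 3: x=[4.2749] v=[-0.2510]
Step 4: x=[4.2582] v=[-0.3335]
Step 5: x=[4.2375] v=[-0.4150]
Step 6: x=[4.2127] v=[-0.4953]
Step 7: x=[4.1840] v=[-0.5741]
Step 8: x=[4.1514] v=[-0.6511]
Step 9: x=[4.1151] v=[-0.7262]
Step 10: x=[4.0751] v=[-0.7991]
Step 11: x=[4.0316] v=[-0.8696]
Step 12: x=[3.9847] v=[-0.9375]
Step 13: x=[3.9346] v=[-1.0026]
Step 14: x=[3.8814] v=[-1.0647]
Step 15: x=[3.8252] v=[-1.1236]
Step 16: x=[3.7662] v=[-1.1791]
Step 17: x=[3.7046] v=[-1.2311]
Step 18: x=[3.6406] v=[-1.2794]
Step 19: x=[3.5744] v=[-1.3238]
Step 20: x=[3.5062] v=[-1.3643]
Step 21: x=[3.4362] v=[-1.4007]
Step 22: x=[3.3646] v=[-1.4329]
Step 23: x=[3.2916] v=[-1.4608]
Step 24: x=[3.2174] v=[-1.4843]
Step 25: x=[3.1422] v=[-1.5033]
Step 26: x=[3.0663] v=[-1.5178]
Step 27: x=[2.9899] v=[-1.5278]
Step 28: x=[2.9132] v=[-1.5332]
Step 29: x=[2.8365] v=[-1.5340]
Step 30: x=[2.7600] v=[-1.5302]
Step 31: x=[2.6839] v=[-1.5218]
Step 32: x=[2.6085] v=[-1.5088]
Step 33: x=[2.5339] v=[-1.4913]
Step 34: x=[2.4604] v=[-1.4693]
Step 35: x=[2.3883] v=[-1.4429]
Step 36: x=[2.3177] v=[-1.4122]
Step 37: x=[2.2488] v=[-1.3773]
Step 38: x=[2.1819] v=[-1.3382]
Step 39: x=[2.1171] v=[-1.2951]
Step 40: x=[2.0547] v=[-1.2481]
Step 41: x=[1.9948] v=[-1.1974]
Step 42: x=[1.9376] v=[-1.1431]
Step 43: x=[1.8833] v=[-1.0854]
Step 44: x=[1.8321] v=[-1.0244]
Step 45: x=[1.7841] v=[-0.9603]
Step 46: x=[1.7394] v=[-0.8933]
Step 47: x=[1.6982] v=[-0.8237]
Step 48: x=[1.6606] v=[-0.7516]
Step 49: x=[1.6267] v=[-0.6772]
Step 50: x=[1.5967] v=[-0.6008]
Step 51: x=[1.5706] v=[-0.5226]
Step 52: x=[1.5485] v=[-0.4428]
Step 53: x=[1.5304] v=[-0.3617]
Step 54: x=[1.5164] v=[-0.2795]
Step 55: x=[1.5066] v=[-0.1965]
Step 56: x=[1.5010] v=[-0.1129]
Step 57: x=[1.4996] v=[-0.0290]
Step 58: x=[1.5024] v=[0.0550]
First v>=0 after going negative at step 58, time=2.9000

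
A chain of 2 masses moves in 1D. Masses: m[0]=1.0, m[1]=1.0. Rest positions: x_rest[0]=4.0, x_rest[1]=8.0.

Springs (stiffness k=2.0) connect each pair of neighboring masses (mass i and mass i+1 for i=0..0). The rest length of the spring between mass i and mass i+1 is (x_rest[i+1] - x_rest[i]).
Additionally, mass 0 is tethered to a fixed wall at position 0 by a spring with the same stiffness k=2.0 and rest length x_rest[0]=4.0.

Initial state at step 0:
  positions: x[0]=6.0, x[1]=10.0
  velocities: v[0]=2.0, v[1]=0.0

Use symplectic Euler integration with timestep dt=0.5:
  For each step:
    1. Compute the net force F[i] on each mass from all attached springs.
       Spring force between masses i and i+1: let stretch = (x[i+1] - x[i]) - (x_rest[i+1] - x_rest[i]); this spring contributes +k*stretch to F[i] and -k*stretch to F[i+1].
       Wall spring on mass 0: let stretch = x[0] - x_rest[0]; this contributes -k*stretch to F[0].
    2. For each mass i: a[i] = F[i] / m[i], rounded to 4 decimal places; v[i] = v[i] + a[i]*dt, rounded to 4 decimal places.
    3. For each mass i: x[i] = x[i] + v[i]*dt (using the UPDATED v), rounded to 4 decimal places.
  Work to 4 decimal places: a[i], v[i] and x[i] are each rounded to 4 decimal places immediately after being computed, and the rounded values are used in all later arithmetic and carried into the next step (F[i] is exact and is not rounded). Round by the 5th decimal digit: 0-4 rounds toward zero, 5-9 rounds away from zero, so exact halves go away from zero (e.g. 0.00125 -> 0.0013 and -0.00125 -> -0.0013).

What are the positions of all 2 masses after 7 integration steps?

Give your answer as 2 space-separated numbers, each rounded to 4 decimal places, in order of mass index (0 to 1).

Step 0: x=[6.0000 10.0000] v=[2.0000 0.0000]
Step 1: x=[6.0000 10.0000] v=[0.0000 0.0000]
Step 2: x=[5.0000 10.0000] v=[-2.0000 0.0000]
Step 3: x=[4.0000 9.5000] v=[-2.0000 -1.0000]
Step 4: x=[3.7500 8.2500] v=[-0.5000 -2.5000]
Step 5: x=[3.8750 6.7500] v=[0.2500 -3.0000]
Step 6: x=[3.5000 5.8125] v=[-0.7500 -1.8750]
Step 7: x=[2.5313 5.7188] v=[-1.9375 -0.1875]

Answer: 2.5313 5.7188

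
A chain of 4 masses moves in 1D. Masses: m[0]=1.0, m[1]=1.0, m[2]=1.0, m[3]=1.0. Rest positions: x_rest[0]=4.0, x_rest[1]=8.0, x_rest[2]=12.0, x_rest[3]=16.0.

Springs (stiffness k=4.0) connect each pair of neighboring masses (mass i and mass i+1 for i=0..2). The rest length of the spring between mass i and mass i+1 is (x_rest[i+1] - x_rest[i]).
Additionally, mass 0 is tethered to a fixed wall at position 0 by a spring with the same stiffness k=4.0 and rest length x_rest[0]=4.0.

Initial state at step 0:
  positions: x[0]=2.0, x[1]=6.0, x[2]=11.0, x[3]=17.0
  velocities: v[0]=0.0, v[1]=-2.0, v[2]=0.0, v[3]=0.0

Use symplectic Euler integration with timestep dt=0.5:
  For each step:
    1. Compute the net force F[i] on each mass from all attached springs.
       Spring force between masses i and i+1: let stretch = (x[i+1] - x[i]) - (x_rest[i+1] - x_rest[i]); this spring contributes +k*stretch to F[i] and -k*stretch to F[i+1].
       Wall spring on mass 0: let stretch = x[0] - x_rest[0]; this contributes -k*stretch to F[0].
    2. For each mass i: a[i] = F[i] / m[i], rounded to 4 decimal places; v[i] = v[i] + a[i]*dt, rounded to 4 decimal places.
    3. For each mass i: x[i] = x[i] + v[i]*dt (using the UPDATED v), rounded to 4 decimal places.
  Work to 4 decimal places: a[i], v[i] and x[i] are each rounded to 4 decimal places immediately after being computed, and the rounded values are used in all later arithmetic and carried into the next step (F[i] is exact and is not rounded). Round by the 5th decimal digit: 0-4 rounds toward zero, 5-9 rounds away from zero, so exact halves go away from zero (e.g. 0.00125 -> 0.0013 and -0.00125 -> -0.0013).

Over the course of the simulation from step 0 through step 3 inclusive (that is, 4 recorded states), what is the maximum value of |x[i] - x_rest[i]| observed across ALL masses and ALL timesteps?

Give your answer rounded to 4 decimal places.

Step 0: x=[2.0000 6.0000 11.0000 17.0000] v=[0.0000 -2.0000 0.0000 0.0000]
Step 1: x=[4.0000 6.0000 12.0000 15.0000] v=[4.0000 0.0000 2.0000 -4.0000]
Step 2: x=[4.0000 10.0000 10.0000 14.0000] v=[0.0000 8.0000 -4.0000 -2.0000]
Step 3: x=[6.0000 8.0000 12.0000 13.0000] v=[4.0000 -4.0000 4.0000 -2.0000]
Max displacement = 3.0000

Answer: 3.0000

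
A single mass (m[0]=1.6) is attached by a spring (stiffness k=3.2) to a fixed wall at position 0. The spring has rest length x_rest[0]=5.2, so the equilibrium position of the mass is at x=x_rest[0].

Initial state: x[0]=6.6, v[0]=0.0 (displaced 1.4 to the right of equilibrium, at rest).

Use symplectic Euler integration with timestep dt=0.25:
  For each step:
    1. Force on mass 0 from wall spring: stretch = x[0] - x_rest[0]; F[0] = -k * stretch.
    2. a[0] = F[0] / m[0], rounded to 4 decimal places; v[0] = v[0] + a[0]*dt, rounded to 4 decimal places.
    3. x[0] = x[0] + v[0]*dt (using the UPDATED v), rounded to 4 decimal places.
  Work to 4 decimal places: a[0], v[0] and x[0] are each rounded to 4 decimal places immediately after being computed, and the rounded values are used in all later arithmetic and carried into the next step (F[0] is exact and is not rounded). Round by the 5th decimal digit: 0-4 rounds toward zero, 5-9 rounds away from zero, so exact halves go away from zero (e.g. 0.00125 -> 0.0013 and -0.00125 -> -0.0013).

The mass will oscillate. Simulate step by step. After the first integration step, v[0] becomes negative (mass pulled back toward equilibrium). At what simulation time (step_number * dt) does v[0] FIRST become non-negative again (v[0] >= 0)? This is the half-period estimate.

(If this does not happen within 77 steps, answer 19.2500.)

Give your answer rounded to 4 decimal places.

Answer: 2.2500

Derivation:
Step 0: x=[6.6000] v=[0.0000]
Step 1: x=[6.4250] v=[-0.7000]
Step 2: x=[6.0969] v=[-1.3125]
Step 3: x=[5.6567] v=[-1.7610]
Step 4: x=[5.1594] v=[-1.9894]
Step 5: x=[4.6671] v=[-1.9691]
Step 6: x=[4.2414] v=[-1.7027]
Step 7: x=[3.9356] v=[-1.2234]
Step 8: x=[3.7878] v=[-0.5912]
Step 9: x=[3.8165] v=[0.1149]
First v>=0 after going negative at step 9, time=2.2500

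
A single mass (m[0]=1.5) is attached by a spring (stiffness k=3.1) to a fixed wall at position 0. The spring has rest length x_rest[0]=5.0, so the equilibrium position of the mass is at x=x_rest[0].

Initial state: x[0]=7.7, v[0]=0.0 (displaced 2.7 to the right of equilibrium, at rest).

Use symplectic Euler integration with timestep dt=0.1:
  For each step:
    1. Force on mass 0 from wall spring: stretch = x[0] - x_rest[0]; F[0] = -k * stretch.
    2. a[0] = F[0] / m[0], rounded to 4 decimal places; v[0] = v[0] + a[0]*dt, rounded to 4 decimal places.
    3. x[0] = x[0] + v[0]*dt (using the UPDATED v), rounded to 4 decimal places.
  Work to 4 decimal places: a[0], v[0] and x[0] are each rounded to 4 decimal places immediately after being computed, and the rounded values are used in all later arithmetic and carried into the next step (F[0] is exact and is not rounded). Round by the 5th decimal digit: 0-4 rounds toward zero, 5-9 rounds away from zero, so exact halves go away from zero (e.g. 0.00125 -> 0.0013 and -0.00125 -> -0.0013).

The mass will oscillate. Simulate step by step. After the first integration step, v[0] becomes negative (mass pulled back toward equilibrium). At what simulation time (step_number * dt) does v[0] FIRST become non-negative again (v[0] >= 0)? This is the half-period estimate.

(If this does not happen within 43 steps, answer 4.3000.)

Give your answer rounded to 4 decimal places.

Answer: 2.2000

Derivation:
Step 0: x=[7.7000] v=[0.0000]
Step 1: x=[7.6442] v=[-0.5580]
Step 2: x=[7.5338] v=[-1.1045]
Step 3: x=[7.3710] v=[-1.6282]
Step 4: x=[7.1592] v=[-2.1182]
Step 5: x=[6.9028] v=[-2.5644]
Step 6: x=[6.6070] v=[-2.9577]
Step 7: x=[6.2780] v=[-3.2898]
Step 8: x=[5.9226] v=[-3.5539]
Step 9: x=[5.5481] v=[-3.7446]
Step 10: x=[5.1623] v=[-3.8579]
Step 11: x=[4.7732] v=[-3.8914]
Step 12: x=[4.3888] v=[-3.8445]
Step 13: x=[4.0170] v=[-3.7182]
Step 14: x=[3.6655] v=[-3.5151]
Step 15: x=[3.3416] v=[-3.2393]
Step 16: x=[3.0519] v=[-2.8966]
Step 17: x=[2.8025] v=[-2.4940]
Step 18: x=[2.5985] v=[-2.0399]
Step 19: x=[2.4441] v=[-1.5436]
Step 20: x=[2.3426] v=[-1.0154]
Step 21: x=[2.2960] v=[-0.4662]
Step 22: x=[2.3053] v=[0.0926]
First v>=0 after going negative at step 22, time=2.2000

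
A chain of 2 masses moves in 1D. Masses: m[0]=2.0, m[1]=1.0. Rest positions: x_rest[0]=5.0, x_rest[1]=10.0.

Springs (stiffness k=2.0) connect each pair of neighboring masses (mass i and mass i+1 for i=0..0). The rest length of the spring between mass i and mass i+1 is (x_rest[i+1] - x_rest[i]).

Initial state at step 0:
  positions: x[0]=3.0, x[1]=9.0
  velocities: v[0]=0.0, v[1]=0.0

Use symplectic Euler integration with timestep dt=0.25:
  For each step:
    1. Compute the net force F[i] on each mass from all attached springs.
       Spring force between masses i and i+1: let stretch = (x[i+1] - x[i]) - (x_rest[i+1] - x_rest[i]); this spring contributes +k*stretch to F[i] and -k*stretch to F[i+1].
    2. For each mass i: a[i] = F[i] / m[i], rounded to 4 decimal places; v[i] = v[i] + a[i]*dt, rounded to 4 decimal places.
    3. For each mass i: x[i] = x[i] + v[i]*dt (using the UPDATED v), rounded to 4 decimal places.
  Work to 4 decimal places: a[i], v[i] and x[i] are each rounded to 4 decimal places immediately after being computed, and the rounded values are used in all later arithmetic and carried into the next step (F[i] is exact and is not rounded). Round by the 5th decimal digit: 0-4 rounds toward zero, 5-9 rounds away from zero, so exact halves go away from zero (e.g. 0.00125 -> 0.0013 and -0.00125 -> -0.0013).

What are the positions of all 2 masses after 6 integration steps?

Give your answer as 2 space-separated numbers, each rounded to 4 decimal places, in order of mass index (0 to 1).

Step 0: x=[3.0000 9.0000] v=[0.0000 0.0000]
Step 1: x=[3.0625 8.8750] v=[0.2500 -0.5000]
Step 2: x=[3.1758 8.6484] v=[0.4531 -0.9063]
Step 3: x=[3.3186 8.3628] v=[0.5713 -1.1426]
Step 4: x=[3.4642 8.0716] v=[0.5824 -1.1647]
Step 5: x=[3.5853 7.8295] v=[0.4843 -0.9684]
Step 6: x=[3.6592 7.6819] v=[0.2954 -0.5905]

Answer: 3.6592 7.6819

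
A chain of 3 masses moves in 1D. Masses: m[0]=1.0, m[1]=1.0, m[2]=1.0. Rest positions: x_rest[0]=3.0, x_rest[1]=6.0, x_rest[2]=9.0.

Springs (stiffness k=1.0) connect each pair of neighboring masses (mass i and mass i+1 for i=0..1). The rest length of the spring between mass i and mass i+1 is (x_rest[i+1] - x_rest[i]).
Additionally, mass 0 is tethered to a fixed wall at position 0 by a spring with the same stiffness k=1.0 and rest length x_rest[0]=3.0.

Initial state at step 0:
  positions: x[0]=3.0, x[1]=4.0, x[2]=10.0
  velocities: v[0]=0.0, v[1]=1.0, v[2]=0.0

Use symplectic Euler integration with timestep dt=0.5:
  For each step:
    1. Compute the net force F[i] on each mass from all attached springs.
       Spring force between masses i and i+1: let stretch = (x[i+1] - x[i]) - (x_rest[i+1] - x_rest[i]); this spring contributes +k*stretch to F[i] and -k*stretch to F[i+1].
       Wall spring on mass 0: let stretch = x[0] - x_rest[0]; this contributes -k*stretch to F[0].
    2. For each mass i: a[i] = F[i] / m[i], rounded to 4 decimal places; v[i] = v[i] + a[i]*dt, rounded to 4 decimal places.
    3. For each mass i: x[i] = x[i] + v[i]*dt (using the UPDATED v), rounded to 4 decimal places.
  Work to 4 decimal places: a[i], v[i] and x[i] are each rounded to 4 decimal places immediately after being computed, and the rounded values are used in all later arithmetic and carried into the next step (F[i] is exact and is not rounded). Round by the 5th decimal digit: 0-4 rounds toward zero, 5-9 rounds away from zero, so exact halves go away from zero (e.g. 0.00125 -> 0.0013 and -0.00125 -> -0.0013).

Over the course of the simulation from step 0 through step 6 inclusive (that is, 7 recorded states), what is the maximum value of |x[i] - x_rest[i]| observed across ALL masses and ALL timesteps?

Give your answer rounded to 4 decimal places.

Step 0: x=[3.0000 4.0000 10.0000] v=[0.0000 1.0000 0.0000]
Step 1: x=[2.5000 5.7500 9.2500] v=[-1.0000 3.5000 -1.5000]
Step 2: x=[2.1875 7.5625 8.3750] v=[-0.6250 3.6250 -1.7500]
Step 3: x=[2.6719 8.2344 8.0469] v=[0.9688 1.3438 -0.6563]
Step 4: x=[3.8790 7.4688 8.5157] v=[2.4141 -1.5312 0.9375]
Step 5: x=[5.0138 6.0675 9.4728] v=[2.2695 -2.8027 1.9141]
Step 6: x=[5.1586 5.2541 10.3286] v=[0.2895 -1.6269 1.7115]
Max displacement = 2.2344

Answer: 2.2344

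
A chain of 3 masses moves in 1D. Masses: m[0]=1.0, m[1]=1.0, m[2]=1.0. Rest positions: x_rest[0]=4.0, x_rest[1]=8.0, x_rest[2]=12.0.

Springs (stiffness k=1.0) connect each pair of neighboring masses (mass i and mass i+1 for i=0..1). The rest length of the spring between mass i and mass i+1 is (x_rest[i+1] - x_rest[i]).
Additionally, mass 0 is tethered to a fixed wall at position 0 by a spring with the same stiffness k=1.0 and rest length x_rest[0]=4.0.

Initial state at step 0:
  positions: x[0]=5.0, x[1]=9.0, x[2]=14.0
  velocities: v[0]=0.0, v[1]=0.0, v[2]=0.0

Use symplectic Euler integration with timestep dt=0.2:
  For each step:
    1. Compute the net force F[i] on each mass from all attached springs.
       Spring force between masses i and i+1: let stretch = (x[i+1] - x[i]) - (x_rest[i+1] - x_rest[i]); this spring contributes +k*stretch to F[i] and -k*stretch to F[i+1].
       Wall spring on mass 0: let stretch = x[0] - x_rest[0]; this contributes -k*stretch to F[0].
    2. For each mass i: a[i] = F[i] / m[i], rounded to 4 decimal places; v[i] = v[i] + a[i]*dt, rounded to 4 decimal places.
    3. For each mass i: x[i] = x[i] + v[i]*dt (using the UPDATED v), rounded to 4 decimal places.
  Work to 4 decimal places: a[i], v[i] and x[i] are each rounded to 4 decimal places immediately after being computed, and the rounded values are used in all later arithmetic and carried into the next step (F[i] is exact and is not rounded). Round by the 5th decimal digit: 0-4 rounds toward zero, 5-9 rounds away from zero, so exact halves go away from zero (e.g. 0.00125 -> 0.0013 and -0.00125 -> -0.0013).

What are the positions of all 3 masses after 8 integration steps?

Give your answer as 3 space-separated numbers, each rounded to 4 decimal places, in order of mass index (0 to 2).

Answer: 4.3111 9.4310 13.0769

Derivation:
Step 0: x=[5.0000 9.0000 14.0000] v=[0.0000 0.0000 0.0000]
Step 1: x=[4.9600 9.0400 13.9600] v=[-0.2000 0.2000 -0.2000]
Step 2: x=[4.8848 9.1136 13.8832] v=[-0.3760 0.3680 -0.3840]
Step 3: x=[4.7834 9.2088 13.7756] v=[-0.5072 0.4762 -0.5379]
Step 4: x=[4.6676 9.3097 13.6453] v=[-0.5788 0.5045 -0.6513]
Step 5: x=[4.5508 9.3983 13.5016] v=[-0.5839 0.4432 -0.7184]
Step 6: x=[4.4459 9.4572 13.3538] v=[-0.5246 0.2944 -0.7391]
Step 7: x=[4.3636 9.4715 13.2101] v=[-0.4115 0.0715 -0.7184]
Step 8: x=[4.3111 9.4310 13.0769] v=[-0.2626 -0.2024 -0.6661]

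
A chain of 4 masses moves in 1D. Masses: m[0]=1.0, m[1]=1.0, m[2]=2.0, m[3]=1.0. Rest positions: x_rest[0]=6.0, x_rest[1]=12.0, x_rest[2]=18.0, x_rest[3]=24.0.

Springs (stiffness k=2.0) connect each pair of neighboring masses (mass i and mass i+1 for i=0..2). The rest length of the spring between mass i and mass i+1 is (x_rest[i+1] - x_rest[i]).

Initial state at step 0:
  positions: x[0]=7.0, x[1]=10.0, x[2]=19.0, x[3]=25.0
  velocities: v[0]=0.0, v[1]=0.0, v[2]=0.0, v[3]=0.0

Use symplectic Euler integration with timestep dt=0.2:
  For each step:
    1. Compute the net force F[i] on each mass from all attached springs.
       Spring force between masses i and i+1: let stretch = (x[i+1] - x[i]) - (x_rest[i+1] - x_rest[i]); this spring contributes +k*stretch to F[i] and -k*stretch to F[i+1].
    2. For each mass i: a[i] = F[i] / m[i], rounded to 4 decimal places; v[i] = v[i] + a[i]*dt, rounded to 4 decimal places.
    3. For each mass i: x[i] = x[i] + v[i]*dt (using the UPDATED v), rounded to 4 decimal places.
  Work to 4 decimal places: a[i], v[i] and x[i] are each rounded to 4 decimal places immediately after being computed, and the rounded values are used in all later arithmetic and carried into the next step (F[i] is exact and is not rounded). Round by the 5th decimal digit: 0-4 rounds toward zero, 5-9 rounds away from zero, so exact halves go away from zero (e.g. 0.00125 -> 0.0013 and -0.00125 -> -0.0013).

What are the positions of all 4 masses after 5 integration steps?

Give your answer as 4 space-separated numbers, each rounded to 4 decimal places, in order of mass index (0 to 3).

Step 0: x=[7.0000 10.0000 19.0000 25.0000] v=[0.0000 0.0000 0.0000 0.0000]
Step 1: x=[6.7600 10.4800 18.8800 25.0000] v=[-1.2000 2.4000 -0.6000 0.0000]
Step 2: x=[6.3376 11.3344 18.6688 24.9904] v=[-2.1120 4.2720 -1.0560 -0.0480]
Step 3: x=[5.8349 12.3758 18.4171 24.9551] v=[-2.5133 5.2070 -1.2586 -0.1766]
Step 4: x=[5.3755 13.3772 18.1852 24.8767] v=[-2.2969 5.0072 -1.1593 -0.3918]
Step 5: x=[5.0763 14.1231 18.0287 24.7430] v=[-1.4962 3.7297 -0.7826 -0.6684]

Answer: 5.0763 14.1231 18.0287 24.7430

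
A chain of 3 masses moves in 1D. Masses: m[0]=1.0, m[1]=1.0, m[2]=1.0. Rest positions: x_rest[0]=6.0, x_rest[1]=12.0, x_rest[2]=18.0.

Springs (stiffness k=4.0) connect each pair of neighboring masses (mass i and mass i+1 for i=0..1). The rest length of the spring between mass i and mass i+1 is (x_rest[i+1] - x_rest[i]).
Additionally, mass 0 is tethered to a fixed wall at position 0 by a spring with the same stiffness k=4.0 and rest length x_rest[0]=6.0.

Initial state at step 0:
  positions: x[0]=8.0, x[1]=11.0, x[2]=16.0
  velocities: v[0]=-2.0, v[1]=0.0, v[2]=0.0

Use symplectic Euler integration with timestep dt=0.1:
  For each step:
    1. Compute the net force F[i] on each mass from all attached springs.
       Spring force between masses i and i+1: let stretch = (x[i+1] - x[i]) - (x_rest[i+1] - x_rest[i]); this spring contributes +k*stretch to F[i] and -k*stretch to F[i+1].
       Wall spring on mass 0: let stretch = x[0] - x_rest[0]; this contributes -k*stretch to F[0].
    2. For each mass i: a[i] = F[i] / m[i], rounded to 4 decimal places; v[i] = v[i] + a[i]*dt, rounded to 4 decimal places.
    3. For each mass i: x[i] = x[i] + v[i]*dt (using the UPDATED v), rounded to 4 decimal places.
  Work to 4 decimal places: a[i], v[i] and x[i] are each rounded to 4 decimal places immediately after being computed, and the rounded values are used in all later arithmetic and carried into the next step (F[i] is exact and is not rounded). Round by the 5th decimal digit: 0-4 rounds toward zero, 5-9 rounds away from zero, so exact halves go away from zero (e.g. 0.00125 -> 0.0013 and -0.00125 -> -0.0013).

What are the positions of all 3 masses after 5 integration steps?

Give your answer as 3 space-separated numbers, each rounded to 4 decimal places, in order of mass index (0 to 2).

Step 0: x=[8.0000 11.0000 16.0000] v=[-2.0000 0.0000 0.0000]
Step 1: x=[7.6000 11.0800 16.0400] v=[-4.0000 0.8000 0.4000]
Step 2: x=[7.0352 11.2192 16.1216] v=[-5.6480 1.3920 0.8160]
Step 3: x=[6.3564 11.3871 16.2471] v=[-6.7885 1.6794 1.2550]
Step 4: x=[5.6245 11.5482 16.4182] v=[-7.3188 1.6111 1.7110]
Step 5: x=[4.9046 11.6672 16.6345] v=[-7.1991 1.1896 2.1630]

Answer: 4.9046 11.6672 16.6345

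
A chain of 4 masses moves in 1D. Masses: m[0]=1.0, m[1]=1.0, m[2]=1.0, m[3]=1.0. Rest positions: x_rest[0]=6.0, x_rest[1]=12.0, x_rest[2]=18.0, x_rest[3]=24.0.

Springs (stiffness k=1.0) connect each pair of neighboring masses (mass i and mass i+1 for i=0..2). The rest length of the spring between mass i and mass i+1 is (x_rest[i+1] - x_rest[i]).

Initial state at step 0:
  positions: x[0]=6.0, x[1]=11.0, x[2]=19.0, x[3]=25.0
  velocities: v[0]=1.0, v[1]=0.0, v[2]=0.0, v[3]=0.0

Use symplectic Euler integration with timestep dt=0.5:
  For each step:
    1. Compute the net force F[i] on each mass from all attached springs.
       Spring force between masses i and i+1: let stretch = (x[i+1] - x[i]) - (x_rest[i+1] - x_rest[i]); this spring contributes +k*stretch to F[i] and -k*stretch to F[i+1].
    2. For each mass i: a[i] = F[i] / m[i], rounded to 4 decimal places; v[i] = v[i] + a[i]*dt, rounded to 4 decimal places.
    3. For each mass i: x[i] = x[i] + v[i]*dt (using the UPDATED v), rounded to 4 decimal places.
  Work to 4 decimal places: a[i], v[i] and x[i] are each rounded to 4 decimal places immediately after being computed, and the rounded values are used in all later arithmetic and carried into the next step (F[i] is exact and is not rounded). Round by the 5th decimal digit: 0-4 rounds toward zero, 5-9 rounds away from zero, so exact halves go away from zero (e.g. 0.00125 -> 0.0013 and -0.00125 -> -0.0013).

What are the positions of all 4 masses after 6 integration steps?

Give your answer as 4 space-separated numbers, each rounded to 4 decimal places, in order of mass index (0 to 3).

Step 0: x=[6.0000 11.0000 19.0000 25.0000] v=[1.0000 0.0000 0.0000 0.0000]
Step 1: x=[6.2500 11.7500 18.5000 25.0000] v=[0.5000 1.5000 -1.0000 0.0000]
Step 2: x=[6.3750 12.8125 17.9375 24.8750] v=[0.2500 2.1250 -1.1250 -0.2500]
Step 3: x=[6.6094 13.5469 17.8281 24.5156] v=[0.4688 1.4688 -0.2188 -0.7188]
Step 4: x=[7.0782 13.6173 18.3203 23.9843] v=[0.9376 0.1407 0.9844 -1.0626]
Step 5: x=[7.6818 13.2286 19.0528 23.5370] v=[1.2072 -0.7774 1.4649 -0.8946]
Step 6: x=[8.1721 12.9093 19.4503 23.4687] v=[0.9806 -0.6387 0.7949 -0.1367]

Answer: 8.1721 12.9093 19.4503 23.4687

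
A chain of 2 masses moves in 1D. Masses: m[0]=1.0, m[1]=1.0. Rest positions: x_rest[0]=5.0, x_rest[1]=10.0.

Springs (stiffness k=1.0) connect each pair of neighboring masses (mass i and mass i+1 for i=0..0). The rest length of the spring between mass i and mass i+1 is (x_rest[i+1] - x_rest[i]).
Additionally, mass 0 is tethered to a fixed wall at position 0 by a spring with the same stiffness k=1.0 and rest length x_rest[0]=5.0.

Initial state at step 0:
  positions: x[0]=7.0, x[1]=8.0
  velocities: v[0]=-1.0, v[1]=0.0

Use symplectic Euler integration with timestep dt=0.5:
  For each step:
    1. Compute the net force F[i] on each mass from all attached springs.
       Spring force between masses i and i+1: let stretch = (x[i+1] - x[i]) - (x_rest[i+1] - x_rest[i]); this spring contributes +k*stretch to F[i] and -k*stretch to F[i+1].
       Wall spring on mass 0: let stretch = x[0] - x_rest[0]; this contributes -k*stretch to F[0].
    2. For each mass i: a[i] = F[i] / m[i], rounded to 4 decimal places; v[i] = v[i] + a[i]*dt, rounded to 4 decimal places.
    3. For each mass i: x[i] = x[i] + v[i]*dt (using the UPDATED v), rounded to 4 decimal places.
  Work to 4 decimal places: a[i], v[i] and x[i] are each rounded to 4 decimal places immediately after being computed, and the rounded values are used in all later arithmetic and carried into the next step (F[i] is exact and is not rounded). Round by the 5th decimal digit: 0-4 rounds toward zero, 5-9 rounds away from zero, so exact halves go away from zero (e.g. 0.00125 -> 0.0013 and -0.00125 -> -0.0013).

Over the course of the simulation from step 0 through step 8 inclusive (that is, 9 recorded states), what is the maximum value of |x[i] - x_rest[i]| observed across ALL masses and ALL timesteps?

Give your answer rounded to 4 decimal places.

Step 0: x=[7.0000 8.0000] v=[-1.0000 0.0000]
Step 1: x=[5.0000 9.0000] v=[-4.0000 2.0000]
Step 2: x=[2.7500 10.2500] v=[-4.5000 2.5000]
Step 3: x=[1.6875 10.8750] v=[-2.1250 1.2500]
Step 4: x=[2.5000 10.4531] v=[1.6250 -0.8438]
Step 5: x=[4.6758 9.2929] v=[4.3516 -2.3204]
Step 6: x=[6.8370 8.2284] v=[4.3223 -2.1290]
Step 7: x=[7.6368 8.0661] v=[1.5995 -0.3247]
Step 8: x=[6.6347 9.0465] v=[-2.0043 1.9607]
Max displacement = 3.3125

Answer: 3.3125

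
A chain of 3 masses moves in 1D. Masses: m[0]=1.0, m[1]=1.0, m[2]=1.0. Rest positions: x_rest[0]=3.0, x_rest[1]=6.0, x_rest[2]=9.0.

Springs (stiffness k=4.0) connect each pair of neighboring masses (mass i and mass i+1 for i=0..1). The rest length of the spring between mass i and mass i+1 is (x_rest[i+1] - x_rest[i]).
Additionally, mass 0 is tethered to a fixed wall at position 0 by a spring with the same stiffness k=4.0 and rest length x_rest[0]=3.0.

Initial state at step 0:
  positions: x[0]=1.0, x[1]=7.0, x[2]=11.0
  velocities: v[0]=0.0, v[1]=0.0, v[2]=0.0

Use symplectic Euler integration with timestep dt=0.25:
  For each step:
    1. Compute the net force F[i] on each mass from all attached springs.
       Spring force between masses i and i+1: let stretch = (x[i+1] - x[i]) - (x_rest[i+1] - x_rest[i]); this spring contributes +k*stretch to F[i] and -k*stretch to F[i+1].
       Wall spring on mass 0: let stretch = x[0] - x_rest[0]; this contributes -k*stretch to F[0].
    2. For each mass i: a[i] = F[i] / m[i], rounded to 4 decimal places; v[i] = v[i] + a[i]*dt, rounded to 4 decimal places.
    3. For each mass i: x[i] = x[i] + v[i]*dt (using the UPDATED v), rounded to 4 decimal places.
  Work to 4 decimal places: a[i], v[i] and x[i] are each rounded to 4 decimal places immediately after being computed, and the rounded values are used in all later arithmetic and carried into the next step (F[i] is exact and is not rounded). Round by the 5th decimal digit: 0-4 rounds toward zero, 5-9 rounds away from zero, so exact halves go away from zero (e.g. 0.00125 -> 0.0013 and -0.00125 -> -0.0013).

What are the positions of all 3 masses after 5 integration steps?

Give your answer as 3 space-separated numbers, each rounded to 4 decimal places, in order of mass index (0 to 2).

Step 0: x=[1.0000 7.0000 11.0000] v=[0.0000 0.0000 0.0000]
Step 1: x=[2.2500 6.5000 10.7500] v=[5.0000 -2.0000 -1.0000]
Step 2: x=[4.0000 6.0000 10.1875] v=[7.0000 -2.0000 -2.2500]
Step 3: x=[5.2500 6.0469 9.3281] v=[5.0000 0.1875 -3.4375]
Step 4: x=[5.3867 6.7149 8.3984] v=[0.5469 2.6718 -3.7187]
Step 5: x=[4.5088 7.4717 7.7979] v=[-3.5116 3.0271 -2.4022]

Answer: 4.5088 7.4717 7.7979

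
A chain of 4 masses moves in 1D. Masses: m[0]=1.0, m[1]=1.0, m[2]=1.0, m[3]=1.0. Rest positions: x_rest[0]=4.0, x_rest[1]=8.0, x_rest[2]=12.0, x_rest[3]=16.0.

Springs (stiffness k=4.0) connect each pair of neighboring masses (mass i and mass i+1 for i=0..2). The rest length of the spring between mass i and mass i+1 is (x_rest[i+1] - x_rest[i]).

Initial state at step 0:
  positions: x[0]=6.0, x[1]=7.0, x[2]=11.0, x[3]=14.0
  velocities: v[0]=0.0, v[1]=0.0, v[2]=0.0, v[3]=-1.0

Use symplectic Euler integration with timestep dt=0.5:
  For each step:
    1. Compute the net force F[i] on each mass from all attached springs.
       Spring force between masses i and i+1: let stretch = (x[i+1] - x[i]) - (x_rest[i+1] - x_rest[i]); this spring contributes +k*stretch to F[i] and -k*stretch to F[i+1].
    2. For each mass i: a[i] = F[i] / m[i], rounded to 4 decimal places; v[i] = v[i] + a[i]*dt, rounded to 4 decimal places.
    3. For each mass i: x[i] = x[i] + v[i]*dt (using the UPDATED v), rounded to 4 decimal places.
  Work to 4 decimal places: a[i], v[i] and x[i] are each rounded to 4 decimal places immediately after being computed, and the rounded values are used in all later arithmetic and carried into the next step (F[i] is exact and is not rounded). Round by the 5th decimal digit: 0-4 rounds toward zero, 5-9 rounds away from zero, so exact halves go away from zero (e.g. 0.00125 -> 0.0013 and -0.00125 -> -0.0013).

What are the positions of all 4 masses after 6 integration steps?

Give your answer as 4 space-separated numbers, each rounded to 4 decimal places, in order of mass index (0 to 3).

Answer: 2.0000 9.0000 9.5000 14.5000

Derivation:
Step 0: x=[6.0000 7.0000 11.0000 14.0000] v=[0.0000 0.0000 0.0000 -1.0000]
Step 1: x=[3.0000 10.0000 10.0000 14.5000] v=[-6.0000 6.0000 -2.0000 1.0000]
Step 2: x=[3.0000 6.0000 13.5000 14.5000] v=[0.0000 -8.0000 7.0000 0.0000]
Step 3: x=[2.0000 6.5000 10.5000 17.5000] v=[-2.0000 1.0000 -6.0000 6.0000]
Step 4: x=[1.5000 6.5000 10.5000 17.5000] v=[-1.0000 0.0000 0.0000 0.0000]
Step 5: x=[2.0000 5.5000 13.5000 14.5000] v=[1.0000 -2.0000 6.0000 -6.0000]
Step 6: x=[2.0000 9.0000 9.5000 14.5000] v=[0.0000 7.0000 -8.0000 0.0000]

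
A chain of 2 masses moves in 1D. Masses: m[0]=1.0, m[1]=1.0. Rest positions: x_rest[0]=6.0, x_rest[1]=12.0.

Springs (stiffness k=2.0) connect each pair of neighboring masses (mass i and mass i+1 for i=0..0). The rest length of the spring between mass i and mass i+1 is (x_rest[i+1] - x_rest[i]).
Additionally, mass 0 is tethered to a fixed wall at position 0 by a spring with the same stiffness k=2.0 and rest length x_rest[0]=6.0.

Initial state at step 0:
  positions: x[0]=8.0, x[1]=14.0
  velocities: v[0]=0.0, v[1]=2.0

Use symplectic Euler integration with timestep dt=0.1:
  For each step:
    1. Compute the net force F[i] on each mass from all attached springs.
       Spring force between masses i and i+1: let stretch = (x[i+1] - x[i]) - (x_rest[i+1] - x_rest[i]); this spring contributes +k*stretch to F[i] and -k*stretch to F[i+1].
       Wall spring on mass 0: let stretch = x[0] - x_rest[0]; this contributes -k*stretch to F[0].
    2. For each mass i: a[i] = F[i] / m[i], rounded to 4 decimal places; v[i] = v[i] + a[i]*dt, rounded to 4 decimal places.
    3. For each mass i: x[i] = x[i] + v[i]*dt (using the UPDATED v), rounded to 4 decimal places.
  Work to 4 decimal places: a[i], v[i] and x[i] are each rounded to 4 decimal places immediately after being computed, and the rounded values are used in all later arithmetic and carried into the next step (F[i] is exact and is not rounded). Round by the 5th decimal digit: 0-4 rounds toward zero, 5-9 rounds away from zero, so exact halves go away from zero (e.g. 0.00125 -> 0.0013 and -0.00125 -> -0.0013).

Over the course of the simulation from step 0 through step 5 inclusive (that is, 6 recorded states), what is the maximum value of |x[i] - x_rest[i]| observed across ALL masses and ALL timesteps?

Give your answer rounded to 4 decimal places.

Answer: 2.8966

Derivation:
Step 0: x=[8.0000 14.0000] v=[0.0000 2.0000]
Step 1: x=[7.9600 14.2000] v=[-0.4000 2.0000]
Step 2: x=[7.8856 14.3952] v=[-0.7440 1.9520]
Step 3: x=[7.7837 14.5802] v=[-1.0192 1.8501]
Step 4: x=[7.6620 14.7493] v=[-1.2166 1.6908]
Step 5: x=[7.5289 14.8966] v=[-1.3315 1.4733]
Max displacement = 2.8966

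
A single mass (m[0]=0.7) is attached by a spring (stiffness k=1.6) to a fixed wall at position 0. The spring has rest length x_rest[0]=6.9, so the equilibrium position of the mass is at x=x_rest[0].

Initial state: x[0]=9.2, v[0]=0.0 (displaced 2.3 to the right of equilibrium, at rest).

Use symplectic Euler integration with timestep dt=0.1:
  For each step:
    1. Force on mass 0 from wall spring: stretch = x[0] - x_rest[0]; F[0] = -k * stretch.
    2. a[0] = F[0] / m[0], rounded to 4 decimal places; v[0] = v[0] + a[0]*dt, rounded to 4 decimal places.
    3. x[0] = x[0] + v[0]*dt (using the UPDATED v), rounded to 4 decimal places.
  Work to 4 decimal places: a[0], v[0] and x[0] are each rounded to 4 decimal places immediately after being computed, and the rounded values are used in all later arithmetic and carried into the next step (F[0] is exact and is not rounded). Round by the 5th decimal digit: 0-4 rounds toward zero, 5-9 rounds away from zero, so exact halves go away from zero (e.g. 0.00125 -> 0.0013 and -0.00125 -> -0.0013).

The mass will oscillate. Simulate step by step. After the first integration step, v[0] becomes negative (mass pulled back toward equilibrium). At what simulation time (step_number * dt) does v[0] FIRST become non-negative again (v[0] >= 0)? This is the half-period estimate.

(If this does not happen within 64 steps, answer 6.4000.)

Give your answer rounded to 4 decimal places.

Answer: 2.1000

Derivation:
Step 0: x=[9.2000] v=[0.0000]
Step 1: x=[9.1474] v=[-0.5257]
Step 2: x=[9.0435] v=[-1.0394]
Step 3: x=[8.8906] v=[-1.5293]
Step 4: x=[8.6922] v=[-1.9843]
Step 5: x=[8.4528] v=[-2.3940]
Step 6: x=[8.1779] v=[-2.7489]
Step 7: x=[7.8738] v=[-3.0410]
Step 8: x=[7.5474] v=[-3.2636]
Step 9: x=[7.2062] v=[-3.4116]
Step 10: x=[6.8580] v=[-3.4816]
Step 11: x=[6.5108] v=[-3.4720]
Step 12: x=[6.1725] v=[-3.3830]
Step 13: x=[5.8508] v=[-3.2167]
Step 14: x=[5.5531] v=[-2.9769]
Step 15: x=[5.2862] v=[-2.6690]
Step 16: x=[5.0562] v=[-2.3001]
Step 17: x=[4.8683] v=[-1.8787]
Step 18: x=[4.7269] v=[-1.4143]
Step 19: x=[4.6351] v=[-0.9176]
Step 20: x=[4.5951] v=[-0.3999]
Step 21: x=[4.6078] v=[0.1269]
First v>=0 after going negative at step 21, time=2.1000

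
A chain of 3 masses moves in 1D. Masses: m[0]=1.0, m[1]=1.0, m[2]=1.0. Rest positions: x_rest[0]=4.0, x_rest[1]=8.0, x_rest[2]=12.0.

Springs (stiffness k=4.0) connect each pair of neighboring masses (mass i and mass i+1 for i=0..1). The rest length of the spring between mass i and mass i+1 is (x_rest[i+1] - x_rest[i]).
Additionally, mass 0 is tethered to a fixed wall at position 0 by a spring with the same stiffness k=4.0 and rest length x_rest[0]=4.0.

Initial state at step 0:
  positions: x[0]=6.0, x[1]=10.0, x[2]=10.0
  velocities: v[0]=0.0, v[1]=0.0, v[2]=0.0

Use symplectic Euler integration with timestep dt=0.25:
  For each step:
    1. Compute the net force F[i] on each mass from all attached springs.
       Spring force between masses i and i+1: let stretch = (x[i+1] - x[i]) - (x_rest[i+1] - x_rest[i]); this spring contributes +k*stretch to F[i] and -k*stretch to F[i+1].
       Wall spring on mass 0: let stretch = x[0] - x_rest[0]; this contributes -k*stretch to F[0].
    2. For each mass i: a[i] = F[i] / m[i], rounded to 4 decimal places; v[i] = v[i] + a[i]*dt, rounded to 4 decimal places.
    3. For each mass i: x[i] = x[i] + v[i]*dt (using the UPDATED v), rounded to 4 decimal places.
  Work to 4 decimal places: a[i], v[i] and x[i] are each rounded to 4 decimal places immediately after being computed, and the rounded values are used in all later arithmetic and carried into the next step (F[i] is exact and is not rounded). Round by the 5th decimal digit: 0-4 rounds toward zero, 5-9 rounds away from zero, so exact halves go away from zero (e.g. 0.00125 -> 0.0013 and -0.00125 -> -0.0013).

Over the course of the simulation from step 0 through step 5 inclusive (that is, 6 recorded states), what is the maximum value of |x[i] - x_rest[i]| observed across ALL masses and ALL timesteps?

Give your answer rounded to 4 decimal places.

Answer: 2.6367

Derivation:
Step 0: x=[6.0000 10.0000 10.0000] v=[0.0000 0.0000 0.0000]
Step 1: x=[5.5000 9.0000 11.0000] v=[-2.0000 -4.0000 4.0000]
Step 2: x=[4.5000 7.6250 12.5000] v=[-4.0000 -5.5000 6.0000]
Step 3: x=[3.1563 6.6875 13.7813] v=[-5.3750 -3.7500 5.1250]
Step 4: x=[1.9063 6.6407 14.2891] v=[-5.0001 -0.1874 2.0312]
Step 5: x=[1.3633 7.3224 13.8848] v=[-2.1720 2.7266 -1.6172]
Max displacement = 2.6367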